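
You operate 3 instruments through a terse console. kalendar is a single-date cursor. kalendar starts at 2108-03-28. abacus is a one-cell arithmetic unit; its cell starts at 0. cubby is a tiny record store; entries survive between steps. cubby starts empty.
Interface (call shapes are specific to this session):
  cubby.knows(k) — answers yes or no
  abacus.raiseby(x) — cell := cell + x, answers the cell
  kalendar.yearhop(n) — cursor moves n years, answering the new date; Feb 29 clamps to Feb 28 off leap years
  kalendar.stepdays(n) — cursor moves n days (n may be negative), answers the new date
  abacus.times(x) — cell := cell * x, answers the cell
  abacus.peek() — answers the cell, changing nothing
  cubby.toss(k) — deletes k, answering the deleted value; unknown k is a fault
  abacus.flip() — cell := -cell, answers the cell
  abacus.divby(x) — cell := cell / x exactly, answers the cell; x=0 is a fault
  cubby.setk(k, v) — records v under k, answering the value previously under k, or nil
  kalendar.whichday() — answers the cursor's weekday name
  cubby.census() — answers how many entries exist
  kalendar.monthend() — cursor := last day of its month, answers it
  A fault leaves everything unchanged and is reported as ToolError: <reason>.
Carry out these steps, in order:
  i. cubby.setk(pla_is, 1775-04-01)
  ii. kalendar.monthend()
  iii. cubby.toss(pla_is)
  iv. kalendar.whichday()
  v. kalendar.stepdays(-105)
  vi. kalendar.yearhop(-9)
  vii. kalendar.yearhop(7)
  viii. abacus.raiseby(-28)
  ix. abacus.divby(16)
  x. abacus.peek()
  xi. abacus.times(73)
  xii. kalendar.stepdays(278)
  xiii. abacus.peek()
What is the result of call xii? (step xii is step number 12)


Answer: 2106-09-21

Derivation:
% 1. cubby.setk(k=pla_is, v=1775-04-01) => nil
% 2. kalendar.monthend() => 2108-03-31
% 3. cubby.toss(k=pla_is) => 1775-04-01
% 4. kalendar.whichday() => Saturday
% 5. kalendar.stepdays(n=-105) => 2107-12-17
% 6. kalendar.yearhop(n=-9) => 2098-12-17
% 7. kalendar.yearhop(n=7) => 2105-12-17
% 8. abacus.raiseby(x=-28) => -28
% 9. abacus.divby(x=16) => -7/4
% 10. abacus.peek() => -7/4
% 11. abacus.times(x=73) => -511/4
% 12. kalendar.stepdays(n=278) => 2106-09-21
% 13. abacus.peek() => -511/4


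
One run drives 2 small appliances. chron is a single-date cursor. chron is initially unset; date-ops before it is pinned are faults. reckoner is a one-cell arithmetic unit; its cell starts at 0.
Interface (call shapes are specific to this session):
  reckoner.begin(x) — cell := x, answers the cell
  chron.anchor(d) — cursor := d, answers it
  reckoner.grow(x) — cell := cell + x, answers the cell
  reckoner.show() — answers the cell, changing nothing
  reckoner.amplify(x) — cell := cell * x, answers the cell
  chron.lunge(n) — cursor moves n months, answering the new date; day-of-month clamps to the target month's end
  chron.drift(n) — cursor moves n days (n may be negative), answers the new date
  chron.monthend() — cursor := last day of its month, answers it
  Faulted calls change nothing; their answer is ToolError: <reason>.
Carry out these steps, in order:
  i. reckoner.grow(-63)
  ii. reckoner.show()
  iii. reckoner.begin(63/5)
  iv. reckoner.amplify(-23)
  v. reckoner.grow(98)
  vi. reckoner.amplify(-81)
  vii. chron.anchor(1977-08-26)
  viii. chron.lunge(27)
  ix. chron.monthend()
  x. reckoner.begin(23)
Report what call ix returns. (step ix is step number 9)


Answer: 1979-11-30

Derivation:
I invoke reckoner.grow using -63, giving -63.
Calling reckoner.show, and get -63.
Invoking reckoner.begin using 63/5, and observe 63/5.
I invoke reckoner.amplify using -23, → -1449/5.
Invoking reckoner.grow using 98, and see -959/5.
I try reckoner.amplify using -81, and observe 77679/5.
Using chron.anchor using 1977-08-26, and get 1977-08-26.
Invoking chron.lunge using 27, → 1979-11-26.
Next I call chron.monthend(), and see 1979-11-30.
I run reckoner.begin using 23, — result: 23.


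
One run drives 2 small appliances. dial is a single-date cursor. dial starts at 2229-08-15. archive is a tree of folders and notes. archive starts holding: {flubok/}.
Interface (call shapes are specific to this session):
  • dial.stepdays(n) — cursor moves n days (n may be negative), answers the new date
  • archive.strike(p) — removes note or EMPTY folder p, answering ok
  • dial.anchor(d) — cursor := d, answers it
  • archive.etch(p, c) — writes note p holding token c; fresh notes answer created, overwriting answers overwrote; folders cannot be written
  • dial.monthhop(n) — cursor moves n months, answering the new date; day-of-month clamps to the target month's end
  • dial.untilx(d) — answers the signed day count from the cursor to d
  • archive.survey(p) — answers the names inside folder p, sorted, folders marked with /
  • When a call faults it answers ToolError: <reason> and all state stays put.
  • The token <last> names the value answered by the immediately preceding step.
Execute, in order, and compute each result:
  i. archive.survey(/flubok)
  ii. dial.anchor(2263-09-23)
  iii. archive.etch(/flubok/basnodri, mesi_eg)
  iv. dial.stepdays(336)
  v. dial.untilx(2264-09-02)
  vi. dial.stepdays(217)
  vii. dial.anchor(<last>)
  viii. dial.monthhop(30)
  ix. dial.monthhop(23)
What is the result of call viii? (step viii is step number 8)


Answer: 2267-09-29

Derivation:
~$ survey p→/flubok
= []
~$ anchor d→2263-09-23
= 2263-09-23
~$ etch p→/flubok/basnodri c→mesi_eg
= created
~$ stepdays n→336
= 2264-08-24
~$ untilx d→2264-09-02
= 9
~$ stepdays n→217
= 2265-03-29
~$ anchor d→<last>
= 2265-03-29
~$ monthhop n→30
= 2267-09-29
~$ monthhop n→23
= 2269-08-29


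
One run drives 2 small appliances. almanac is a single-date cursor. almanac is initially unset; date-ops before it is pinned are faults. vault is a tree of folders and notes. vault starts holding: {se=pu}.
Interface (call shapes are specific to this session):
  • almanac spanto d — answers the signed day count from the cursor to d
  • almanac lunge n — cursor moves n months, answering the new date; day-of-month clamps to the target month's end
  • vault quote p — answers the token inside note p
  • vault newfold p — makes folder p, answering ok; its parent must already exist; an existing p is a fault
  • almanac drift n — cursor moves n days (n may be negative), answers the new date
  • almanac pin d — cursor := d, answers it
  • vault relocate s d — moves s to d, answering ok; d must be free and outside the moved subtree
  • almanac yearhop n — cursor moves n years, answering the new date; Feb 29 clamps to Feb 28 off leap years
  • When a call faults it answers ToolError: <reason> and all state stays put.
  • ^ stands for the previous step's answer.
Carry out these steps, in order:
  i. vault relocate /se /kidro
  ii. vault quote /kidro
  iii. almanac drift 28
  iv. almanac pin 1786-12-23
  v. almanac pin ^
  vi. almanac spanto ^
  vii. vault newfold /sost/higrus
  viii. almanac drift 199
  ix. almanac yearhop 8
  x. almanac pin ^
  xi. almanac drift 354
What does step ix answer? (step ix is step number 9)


Do: vault relocate[s=/se; d=/kidro]
See: ok
Do: vault quote[p=/kidro]
See: pu
Do: almanac drift[n=28]
See: ToolError: no date set
Do: almanac pin[d=1786-12-23]
See: 1786-12-23
Do: almanac pin[d=^]
See: 1786-12-23
Do: almanac spanto[d=^]
See: 0
Do: vault newfold[p=/sost/higrus]
See: ToolError: no parent
Do: almanac drift[n=199]
See: 1787-07-10
Do: almanac yearhop[n=8]
See: 1795-07-10
Do: almanac pin[d=^]
See: 1795-07-10
Do: almanac drift[n=354]
See: 1796-06-28

Answer: 1795-07-10


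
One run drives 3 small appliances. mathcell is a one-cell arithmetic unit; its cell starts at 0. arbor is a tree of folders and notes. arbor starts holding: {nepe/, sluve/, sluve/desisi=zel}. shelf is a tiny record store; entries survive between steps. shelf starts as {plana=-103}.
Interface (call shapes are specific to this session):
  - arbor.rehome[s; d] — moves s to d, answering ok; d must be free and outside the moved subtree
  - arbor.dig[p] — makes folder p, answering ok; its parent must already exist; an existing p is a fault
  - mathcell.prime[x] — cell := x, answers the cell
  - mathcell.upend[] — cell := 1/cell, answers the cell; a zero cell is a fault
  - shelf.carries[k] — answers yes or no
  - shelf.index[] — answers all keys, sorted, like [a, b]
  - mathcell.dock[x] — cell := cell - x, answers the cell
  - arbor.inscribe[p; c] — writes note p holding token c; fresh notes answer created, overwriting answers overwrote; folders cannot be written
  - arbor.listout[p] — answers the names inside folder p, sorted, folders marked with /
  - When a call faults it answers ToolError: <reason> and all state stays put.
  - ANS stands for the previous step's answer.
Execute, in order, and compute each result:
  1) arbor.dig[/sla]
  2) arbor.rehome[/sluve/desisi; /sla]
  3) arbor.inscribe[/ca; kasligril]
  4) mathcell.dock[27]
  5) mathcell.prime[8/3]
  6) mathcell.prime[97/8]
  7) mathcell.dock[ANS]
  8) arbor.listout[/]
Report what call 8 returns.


Answer: [ca, nepe/, sla/, sluve/]

Derivation:
% dig p=/sla
  ok
% rehome s=/sluve/desisi d=/sla
  ToolError: exists
% inscribe p=/ca c=kasligril
  created
% dock x=27
  -27
% prime x=8/3
  8/3
% prime x=97/8
  97/8
% dock x=ANS
  0
% listout p=/
  [ca, nepe/, sla/, sluve/]


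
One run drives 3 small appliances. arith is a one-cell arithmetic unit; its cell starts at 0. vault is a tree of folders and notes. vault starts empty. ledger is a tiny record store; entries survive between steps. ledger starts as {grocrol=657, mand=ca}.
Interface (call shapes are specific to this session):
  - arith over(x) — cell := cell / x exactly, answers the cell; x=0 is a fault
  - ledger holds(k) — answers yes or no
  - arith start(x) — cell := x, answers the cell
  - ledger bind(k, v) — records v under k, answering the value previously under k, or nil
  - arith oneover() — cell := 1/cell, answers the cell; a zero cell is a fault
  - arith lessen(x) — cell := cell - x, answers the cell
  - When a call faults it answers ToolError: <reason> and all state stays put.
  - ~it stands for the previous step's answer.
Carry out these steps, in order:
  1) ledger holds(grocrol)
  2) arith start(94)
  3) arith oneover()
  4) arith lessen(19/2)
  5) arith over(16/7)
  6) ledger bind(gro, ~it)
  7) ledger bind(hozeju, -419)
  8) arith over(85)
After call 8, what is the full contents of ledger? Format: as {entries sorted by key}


$ ledger holds k: grocrol
  yes
$ arith start x: 94
  94
$ arith oneover
  1/94
$ arith lessen x: 19/2
  -446/47
$ arith over x: 16/7
  -1561/376
$ ledger bind k: gro v: ~it
  nil
$ ledger bind k: hozeju v: -419
  nil
$ arith over x: 85
  -1561/31960

Answer: {gro=-1561/376, grocrol=657, hozeju=-419, mand=ca}


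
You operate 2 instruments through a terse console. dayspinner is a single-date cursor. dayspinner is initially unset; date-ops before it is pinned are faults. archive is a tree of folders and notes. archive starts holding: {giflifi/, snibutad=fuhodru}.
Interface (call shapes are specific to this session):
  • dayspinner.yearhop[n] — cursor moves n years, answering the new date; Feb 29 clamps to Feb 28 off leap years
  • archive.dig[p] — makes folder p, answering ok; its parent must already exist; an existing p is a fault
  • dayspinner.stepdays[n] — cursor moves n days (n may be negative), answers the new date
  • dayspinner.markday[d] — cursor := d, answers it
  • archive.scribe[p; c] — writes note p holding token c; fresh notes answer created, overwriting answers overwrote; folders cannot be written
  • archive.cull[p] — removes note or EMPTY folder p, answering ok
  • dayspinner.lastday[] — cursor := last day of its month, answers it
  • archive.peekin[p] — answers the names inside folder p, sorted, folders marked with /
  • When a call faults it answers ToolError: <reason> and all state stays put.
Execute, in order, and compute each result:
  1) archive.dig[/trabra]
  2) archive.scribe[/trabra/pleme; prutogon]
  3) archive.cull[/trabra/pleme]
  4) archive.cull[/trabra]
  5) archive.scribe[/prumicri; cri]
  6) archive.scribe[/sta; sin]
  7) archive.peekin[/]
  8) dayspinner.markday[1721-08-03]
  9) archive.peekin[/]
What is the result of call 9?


>>> archive.dig p=/trabra
  ok
>>> archive.scribe p=/trabra/pleme c=prutogon
  created
>>> archive.cull p=/trabra/pleme
  ok
>>> archive.cull p=/trabra
  ok
>>> archive.scribe p=/prumicri c=cri
  created
>>> archive.scribe p=/sta c=sin
  created
>>> archive.peekin p=/
  [giflifi/, prumicri, snibutad, sta]
>>> dayspinner.markday d=1721-08-03
  1721-08-03
>>> archive.peekin p=/
  [giflifi/, prumicri, snibutad, sta]

Answer: [giflifi/, prumicri, snibutad, sta]


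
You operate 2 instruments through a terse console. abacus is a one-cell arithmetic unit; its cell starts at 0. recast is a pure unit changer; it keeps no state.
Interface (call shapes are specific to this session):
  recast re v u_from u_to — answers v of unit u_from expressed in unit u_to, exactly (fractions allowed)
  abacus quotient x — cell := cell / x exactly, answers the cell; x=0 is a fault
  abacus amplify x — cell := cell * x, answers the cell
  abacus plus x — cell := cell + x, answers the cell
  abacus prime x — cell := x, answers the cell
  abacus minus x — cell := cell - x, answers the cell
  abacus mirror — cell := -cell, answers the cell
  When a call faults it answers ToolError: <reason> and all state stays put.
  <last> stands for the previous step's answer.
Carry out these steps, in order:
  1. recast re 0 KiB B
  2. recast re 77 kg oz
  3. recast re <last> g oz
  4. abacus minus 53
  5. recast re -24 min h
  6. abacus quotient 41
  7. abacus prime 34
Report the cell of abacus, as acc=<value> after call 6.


Answer: acc=-53/41

Derivation:
Calling recast re using v='0', u_from='KiB', u_to='B', yielding 0.
I call recast re using v='77', u_from='kg', u_to='oz', giving 1600000000/589081.
I use recast re using v='<last>', u_from='g', u_to='oz', which returns 2560000000000000/26720264691197.
Invoking abacus minus using x='53', yielding -53.
Then recast re using v='-24', u_from='min', u_to='h', giving -2/5.
Using abacus quotient using x='41', giving -53/41.
I run abacus prime using x='34', and observe 34.


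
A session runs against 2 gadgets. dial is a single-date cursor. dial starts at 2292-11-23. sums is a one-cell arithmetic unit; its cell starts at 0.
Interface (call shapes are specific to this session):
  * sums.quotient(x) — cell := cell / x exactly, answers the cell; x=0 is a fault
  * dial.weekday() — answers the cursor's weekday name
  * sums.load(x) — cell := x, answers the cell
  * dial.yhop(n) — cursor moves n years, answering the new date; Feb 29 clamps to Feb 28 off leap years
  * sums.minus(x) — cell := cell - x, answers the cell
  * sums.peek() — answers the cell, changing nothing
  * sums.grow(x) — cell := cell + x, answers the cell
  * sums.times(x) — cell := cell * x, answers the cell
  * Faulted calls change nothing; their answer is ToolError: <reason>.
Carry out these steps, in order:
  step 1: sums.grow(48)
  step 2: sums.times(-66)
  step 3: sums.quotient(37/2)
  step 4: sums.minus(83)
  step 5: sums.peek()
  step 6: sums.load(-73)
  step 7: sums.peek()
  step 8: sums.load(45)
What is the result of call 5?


Step: sums.grow[x: 48]
Result: 48
Step: sums.times[x: -66]
Result: -3168
Step: sums.quotient[x: 37/2]
Result: -6336/37
Step: sums.minus[x: 83]
Result: -9407/37
Step: sums.peek[]
Result: -9407/37
Step: sums.load[x: -73]
Result: -73
Step: sums.peek[]
Result: -73
Step: sums.load[x: 45]
Result: 45

Answer: -9407/37


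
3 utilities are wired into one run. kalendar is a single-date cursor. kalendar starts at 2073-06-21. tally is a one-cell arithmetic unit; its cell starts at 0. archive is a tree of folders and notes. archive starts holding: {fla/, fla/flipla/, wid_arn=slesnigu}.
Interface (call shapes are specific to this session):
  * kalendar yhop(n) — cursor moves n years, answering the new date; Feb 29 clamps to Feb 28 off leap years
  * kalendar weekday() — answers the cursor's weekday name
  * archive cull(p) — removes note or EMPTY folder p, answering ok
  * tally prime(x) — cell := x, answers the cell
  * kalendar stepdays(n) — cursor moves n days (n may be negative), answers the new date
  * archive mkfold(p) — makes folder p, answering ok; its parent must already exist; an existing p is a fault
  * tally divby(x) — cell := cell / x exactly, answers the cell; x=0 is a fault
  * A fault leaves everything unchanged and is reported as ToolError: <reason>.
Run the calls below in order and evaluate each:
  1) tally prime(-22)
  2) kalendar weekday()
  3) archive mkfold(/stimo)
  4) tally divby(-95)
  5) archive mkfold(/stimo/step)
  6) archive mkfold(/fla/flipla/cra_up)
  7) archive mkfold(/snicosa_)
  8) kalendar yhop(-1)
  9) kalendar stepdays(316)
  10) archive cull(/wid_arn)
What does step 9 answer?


;; 1. tally prime(x=-22) == -22
;; 2. kalendar weekday() == Wednesday
;; 3. archive mkfold(p=/stimo) == ok
;; 4. tally divby(x=-95) == 22/95
;; 5. archive mkfold(p=/stimo/step) == ok
;; 6. archive mkfold(p=/fla/flipla/cra_up) == ok
;; 7. archive mkfold(p=/snicosa_) == ok
;; 8. kalendar yhop(n=-1) == 2072-06-21
;; 9. kalendar stepdays(n=316) == 2073-05-03
;; 10. archive cull(p=/wid_arn) == ok

Answer: 2073-05-03


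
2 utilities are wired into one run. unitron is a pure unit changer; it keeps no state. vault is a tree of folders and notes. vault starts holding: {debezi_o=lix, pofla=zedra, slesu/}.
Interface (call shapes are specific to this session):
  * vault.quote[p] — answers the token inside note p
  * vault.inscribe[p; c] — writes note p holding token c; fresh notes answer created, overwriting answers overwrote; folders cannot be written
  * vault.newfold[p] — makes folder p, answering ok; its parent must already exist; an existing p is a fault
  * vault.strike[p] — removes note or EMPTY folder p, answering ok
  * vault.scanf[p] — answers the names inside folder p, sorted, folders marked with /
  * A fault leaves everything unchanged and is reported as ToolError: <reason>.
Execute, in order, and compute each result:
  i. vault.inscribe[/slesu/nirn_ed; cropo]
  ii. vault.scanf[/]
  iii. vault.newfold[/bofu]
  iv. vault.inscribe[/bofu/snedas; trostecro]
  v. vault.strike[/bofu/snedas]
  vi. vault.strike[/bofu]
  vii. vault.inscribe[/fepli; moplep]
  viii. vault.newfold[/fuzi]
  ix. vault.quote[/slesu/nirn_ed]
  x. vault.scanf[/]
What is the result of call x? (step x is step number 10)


Answer: [debezi_o, fepli, fuzi/, pofla, slesu/]

Derivation:
I run vault.inscribe using /slesu/nirn_ed, cropo, — result: created.
I use vault.scanf using /, → [debezi_o, pofla, slesu/].
Calling vault.newfold using /bofu: ok.
Calling vault.inscribe using /bofu/snedas, trostecro, → created.
I use vault.strike using /bofu/snedas, and get ok.
Using vault.strike using /bofu, and observe ok.
Next I call vault.inscribe using /fepli, moplep, and get created.
I invoke vault.newfold using /fuzi, → ok.
I use vault.quote using /slesu/nirn_ed, and observe cropo.
Then vault.scanf using /, and observe [debezi_o, fepli, fuzi/, pofla, slesu/].


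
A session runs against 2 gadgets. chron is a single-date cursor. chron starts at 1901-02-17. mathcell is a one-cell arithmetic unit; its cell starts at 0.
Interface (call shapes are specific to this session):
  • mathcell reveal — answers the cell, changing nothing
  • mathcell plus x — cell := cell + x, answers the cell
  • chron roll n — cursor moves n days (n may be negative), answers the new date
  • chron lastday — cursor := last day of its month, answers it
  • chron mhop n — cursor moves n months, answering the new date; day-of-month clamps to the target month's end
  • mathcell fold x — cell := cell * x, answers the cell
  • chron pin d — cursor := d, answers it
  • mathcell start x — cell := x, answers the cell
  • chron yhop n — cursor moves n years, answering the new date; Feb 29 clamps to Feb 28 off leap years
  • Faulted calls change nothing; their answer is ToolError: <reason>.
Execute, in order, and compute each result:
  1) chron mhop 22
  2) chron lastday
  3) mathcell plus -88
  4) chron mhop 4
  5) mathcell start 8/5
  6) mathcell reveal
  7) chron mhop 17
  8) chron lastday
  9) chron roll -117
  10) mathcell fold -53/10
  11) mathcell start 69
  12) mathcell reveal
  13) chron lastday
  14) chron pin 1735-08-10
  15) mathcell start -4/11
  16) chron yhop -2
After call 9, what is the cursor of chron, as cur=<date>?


[in] chron mhop n→22
:: 1902-12-17
[in] chron lastday
:: 1902-12-31
[in] mathcell plus x→-88
:: -88
[in] chron mhop n→4
:: 1903-04-30
[in] mathcell start x→8/5
:: 8/5
[in] mathcell reveal
:: 8/5
[in] chron mhop n→17
:: 1904-09-30
[in] chron lastday
:: 1904-09-30
[in] chron roll n→-117
:: 1904-06-05
[in] mathcell fold x→-53/10
:: -212/25
[in] mathcell start x→69
:: 69
[in] mathcell reveal
:: 69
[in] chron lastday
:: 1904-06-30
[in] chron pin d→1735-08-10
:: 1735-08-10
[in] mathcell start x→-4/11
:: -4/11
[in] chron yhop n→-2
:: 1733-08-10

Answer: cur=1904-06-05


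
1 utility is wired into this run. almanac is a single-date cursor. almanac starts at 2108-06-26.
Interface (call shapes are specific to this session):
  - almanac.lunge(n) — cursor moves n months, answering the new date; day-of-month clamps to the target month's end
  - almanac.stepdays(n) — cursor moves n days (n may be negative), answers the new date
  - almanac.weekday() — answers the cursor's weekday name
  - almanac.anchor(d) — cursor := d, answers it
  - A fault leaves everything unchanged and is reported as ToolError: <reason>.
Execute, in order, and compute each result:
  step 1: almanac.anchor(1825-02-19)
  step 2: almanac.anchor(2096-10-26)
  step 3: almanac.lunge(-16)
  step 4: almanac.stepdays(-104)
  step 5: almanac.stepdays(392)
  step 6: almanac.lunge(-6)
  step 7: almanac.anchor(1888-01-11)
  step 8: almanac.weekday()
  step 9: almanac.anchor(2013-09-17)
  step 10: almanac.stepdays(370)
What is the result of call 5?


Answer: 2096-04-09

Derivation:
Invoking almanac.anchor(d→1825-02-19), which returns 1825-02-19.
I run almanac.anchor(d→2096-10-26), giving 2096-10-26.
I invoke almanac.lunge(n→-16): 2095-06-26.
Calling almanac.stepdays(n→-104), → 2095-03-14.
I use almanac.stepdays(n→392): 2096-04-09.
I use almanac.lunge(n→-6), — result: 2095-10-09.
Now I run almanac.anchor(d→1888-01-11), which returns 1888-01-11.
Then almanac.weekday, → Wednesday.
I invoke almanac.anchor(d→2013-09-17), and see 2013-09-17.
Invoking almanac.stepdays(n→370), and get 2014-09-22.


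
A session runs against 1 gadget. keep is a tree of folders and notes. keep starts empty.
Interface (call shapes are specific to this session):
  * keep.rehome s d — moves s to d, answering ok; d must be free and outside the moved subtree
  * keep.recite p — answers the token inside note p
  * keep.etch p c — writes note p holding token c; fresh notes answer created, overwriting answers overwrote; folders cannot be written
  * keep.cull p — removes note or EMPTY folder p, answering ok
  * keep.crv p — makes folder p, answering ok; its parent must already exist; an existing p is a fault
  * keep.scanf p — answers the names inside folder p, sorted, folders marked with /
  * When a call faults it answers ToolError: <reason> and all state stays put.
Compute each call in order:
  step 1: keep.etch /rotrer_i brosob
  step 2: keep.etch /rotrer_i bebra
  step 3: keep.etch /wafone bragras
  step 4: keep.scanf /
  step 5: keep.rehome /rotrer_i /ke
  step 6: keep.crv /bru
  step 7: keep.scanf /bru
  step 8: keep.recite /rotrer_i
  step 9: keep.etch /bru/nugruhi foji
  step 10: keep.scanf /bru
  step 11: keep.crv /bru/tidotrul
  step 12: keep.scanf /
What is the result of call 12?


Answer: [bru/, ke, wafone]

Derivation:
Invoking keep.etch using p='/rotrer_i', c='brosob', yielding created.
Now I run keep.etch using p='/rotrer_i', c='bebra', — result: overwrote.
I invoke keep.etch using p='/wafone', c='bragras', and see created.
I call keep.scanf using p='/', which returns [rotrer_i, wafone].
Invoking keep.rehome using s='/rotrer_i', d='/ke', → ok.
I invoke keep.crv using p='/bru', giving ok.
I call keep.scanf using p='/bru', and get [].
I try keep.recite using p='/rotrer_i', and get ToolError: not found.
I call keep.etch using p='/bru/nugruhi', c='foji', → created.
I invoke keep.scanf using p='/bru', and get [nugruhi].
I run keep.crv using p='/bru/tidotrul', → ok.
Using keep.scanf using p='/': [bru/, ke, wafone].


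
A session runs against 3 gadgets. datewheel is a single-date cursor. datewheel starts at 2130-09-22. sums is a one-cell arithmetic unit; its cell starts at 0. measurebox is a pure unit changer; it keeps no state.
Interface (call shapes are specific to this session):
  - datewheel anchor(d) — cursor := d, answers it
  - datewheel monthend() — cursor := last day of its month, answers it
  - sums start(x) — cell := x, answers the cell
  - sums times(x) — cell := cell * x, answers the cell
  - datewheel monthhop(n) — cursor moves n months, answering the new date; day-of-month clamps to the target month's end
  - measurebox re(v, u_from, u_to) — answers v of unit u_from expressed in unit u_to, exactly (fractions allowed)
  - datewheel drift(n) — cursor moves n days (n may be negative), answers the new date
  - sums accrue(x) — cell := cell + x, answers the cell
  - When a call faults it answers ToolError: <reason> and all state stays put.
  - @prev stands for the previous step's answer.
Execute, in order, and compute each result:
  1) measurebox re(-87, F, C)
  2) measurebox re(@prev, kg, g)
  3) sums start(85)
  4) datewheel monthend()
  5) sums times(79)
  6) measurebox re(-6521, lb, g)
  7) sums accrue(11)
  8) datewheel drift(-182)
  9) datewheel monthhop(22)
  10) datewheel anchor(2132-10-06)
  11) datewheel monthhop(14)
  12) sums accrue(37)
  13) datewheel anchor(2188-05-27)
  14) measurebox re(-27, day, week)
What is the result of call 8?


Answer: 2130-04-01

Derivation:
I call measurebox re passing -87, F, C, → -595/9.
Next I call measurebox re passing @prev, kg, g, yielding -595000/9.
I run sums start passing 85, and see 85.
I run datewheel monthend, and see 2130-09-30.
I use sums times passing 79, and see 6715.
I use measurebox re passing -6521, lb, g, — result: -295787584477/100000.
Invoking sums accrue passing 11, giving 6726.
Invoking datewheel drift passing -182, and see 2130-04-01.
Invoking datewheel monthhop passing 22, which returns 2132-02-01.
I call datewheel anchor passing 2132-10-06: 2132-10-06.
I use datewheel monthhop passing 14: 2133-12-06.
Calling sums accrue passing 37, yielding 6763.
I invoke datewheel anchor passing 2188-05-27, giving 2188-05-27.
Invoking measurebox re passing -27, day, week, — result: -27/7.


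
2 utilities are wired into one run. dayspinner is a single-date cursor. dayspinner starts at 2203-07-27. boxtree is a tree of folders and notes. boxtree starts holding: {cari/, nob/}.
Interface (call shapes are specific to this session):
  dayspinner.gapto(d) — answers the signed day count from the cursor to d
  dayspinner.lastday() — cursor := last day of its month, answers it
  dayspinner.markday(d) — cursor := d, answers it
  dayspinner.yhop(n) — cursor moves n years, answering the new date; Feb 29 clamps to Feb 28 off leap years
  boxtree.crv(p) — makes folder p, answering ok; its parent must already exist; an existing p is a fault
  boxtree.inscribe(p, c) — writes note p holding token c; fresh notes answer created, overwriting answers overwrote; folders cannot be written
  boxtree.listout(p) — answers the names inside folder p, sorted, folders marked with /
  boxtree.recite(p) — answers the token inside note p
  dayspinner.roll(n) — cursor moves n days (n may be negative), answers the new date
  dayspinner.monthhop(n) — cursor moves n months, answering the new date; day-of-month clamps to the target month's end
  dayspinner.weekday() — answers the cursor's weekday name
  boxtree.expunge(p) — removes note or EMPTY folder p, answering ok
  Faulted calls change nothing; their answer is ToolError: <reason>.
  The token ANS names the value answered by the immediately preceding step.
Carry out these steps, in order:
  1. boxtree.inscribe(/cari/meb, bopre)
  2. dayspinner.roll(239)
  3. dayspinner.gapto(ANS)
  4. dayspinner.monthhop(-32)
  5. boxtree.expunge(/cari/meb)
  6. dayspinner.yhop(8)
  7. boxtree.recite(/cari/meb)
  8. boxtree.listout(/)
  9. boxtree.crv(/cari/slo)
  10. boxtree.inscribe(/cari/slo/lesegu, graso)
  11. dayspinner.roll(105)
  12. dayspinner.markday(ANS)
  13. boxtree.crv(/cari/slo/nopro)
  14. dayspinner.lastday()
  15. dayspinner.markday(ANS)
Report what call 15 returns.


Answer: 2209-11-30

Derivation:
// boxtree.inscribe(p=/cari/meb, c=bopre) == created
// dayspinner.roll(n=239) == 2204-03-22
// dayspinner.gapto(d=ANS) == 0
// dayspinner.monthhop(n=-32) == 2201-07-22
// boxtree.expunge(p=/cari/meb) == ok
// dayspinner.yhop(n=8) == 2209-07-22
// boxtree.recite(p=/cari/meb) == ToolError: not found
// boxtree.listout(p=/) == [cari/, nob/]
// boxtree.crv(p=/cari/slo) == ok
// boxtree.inscribe(p=/cari/slo/lesegu, c=graso) == created
// dayspinner.roll(n=105) == 2209-11-04
// dayspinner.markday(d=ANS) == 2209-11-04
// boxtree.crv(p=/cari/slo/nopro) == ok
// dayspinner.lastday() == 2209-11-30
// dayspinner.markday(d=ANS) == 2209-11-30


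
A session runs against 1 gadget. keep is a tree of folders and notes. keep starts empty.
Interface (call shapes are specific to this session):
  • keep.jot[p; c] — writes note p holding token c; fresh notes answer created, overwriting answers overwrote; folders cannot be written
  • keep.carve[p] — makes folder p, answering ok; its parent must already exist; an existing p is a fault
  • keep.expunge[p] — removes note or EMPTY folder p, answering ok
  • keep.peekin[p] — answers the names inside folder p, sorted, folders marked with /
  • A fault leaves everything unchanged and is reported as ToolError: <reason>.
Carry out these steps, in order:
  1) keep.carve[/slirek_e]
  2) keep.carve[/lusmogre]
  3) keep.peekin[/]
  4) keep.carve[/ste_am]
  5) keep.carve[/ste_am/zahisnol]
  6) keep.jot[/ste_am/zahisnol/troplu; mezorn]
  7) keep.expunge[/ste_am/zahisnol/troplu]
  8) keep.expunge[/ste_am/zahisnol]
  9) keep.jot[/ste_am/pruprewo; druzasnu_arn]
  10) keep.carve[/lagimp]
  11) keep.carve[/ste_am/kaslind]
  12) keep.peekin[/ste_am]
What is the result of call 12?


Answer: [kaslind/, pruprewo]

Derivation:
;; keep.carve(p=/slirek_e) => ok
;; keep.carve(p=/lusmogre) => ok
;; keep.peekin(p=/) => [lusmogre/, slirek_e/]
;; keep.carve(p=/ste_am) => ok
;; keep.carve(p=/ste_am/zahisnol) => ok
;; keep.jot(p=/ste_am/zahisnol/troplu, c=mezorn) => created
;; keep.expunge(p=/ste_am/zahisnol/troplu) => ok
;; keep.expunge(p=/ste_am/zahisnol) => ok
;; keep.jot(p=/ste_am/pruprewo, c=druzasnu_arn) => created
;; keep.carve(p=/lagimp) => ok
;; keep.carve(p=/ste_am/kaslind) => ok
;; keep.peekin(p=/ste_am) => [kaslind/, pruprewo]


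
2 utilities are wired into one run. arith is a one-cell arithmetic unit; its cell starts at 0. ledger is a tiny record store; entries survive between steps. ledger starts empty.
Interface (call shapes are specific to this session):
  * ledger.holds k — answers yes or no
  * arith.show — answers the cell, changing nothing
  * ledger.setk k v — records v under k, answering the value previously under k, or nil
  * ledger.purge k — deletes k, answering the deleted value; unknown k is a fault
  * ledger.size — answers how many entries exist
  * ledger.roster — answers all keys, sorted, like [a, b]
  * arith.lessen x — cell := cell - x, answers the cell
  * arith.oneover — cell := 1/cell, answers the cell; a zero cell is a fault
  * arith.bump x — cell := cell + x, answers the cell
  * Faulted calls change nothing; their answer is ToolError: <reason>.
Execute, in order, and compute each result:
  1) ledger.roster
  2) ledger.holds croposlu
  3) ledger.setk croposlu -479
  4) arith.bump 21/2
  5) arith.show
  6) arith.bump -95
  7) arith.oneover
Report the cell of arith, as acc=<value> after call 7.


CALL roster[]
RET  []
CALL holds[k: croposlu]
RET  no
CALL setk[k: croposlu; v: -479]
RET  nil
CALL bump[x: 21/2]
RET  21/2
CALL show[]
RET  21/2
CALL bump[x: -95]
RET  -169/2
CALL oneover[]
RET  -2/169

Answer: acc=-2/169


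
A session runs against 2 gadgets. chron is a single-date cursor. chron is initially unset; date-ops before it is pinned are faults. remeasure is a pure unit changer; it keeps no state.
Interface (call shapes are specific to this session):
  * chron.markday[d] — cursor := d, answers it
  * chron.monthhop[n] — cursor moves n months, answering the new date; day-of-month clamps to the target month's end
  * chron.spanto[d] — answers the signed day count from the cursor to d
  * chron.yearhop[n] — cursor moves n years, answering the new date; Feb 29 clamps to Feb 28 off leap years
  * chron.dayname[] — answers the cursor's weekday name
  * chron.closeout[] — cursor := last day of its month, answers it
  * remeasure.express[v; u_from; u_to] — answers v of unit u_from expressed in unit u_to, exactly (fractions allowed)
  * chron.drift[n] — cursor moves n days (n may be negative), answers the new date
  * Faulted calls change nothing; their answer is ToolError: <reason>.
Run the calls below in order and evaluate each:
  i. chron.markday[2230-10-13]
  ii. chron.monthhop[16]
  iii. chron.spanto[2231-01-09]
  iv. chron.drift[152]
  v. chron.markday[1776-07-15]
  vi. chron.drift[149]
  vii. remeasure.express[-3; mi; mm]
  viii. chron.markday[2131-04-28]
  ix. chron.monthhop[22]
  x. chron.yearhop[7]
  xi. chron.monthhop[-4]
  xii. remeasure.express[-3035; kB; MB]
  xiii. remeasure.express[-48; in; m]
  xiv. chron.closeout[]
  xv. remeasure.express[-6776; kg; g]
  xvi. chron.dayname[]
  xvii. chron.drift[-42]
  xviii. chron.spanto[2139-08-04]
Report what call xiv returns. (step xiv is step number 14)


Next I call chron.markday passing d='2230-10-13', yielding 2230-10-13.
Calling chron.monthhop passing n='16', — result: 2232-02-13.
Calling chron.spanto passing d='2231-01-09': -400.
I run chron.drift passing n='152', and see 2232-07-14.
Then chron.markday passing d='1776-07-15', → 1776-07-15.
I call chron.drift passing n='149', which returns 1776-12-11.
Invoking remeasure.express passing v='-3', u_from='mi', u_to='mm', and see -4828032.
I use chron.markday passing d='2131-04-28', yielding 2131-04-28.
I use chron.monthhop passing n='22', and get 2133-02-28.
I run chron.yearhop passing n='7': 2140-02-28.
I run chron.monthhop passing n='-4', → 2139-10-28.
Calling remeasure.express passing v='-3035', u_from='kB', u_to='MB', giving -607/200.
Calling remeasure.express passing v='-48', u_from='in', u_to='m', → -762/625.
Calling chron.closeout(), — result: 2139-10-31.
Then remeasure.express passing v='-6776', u_from='kg', u_to='g', and see -6776000.
Using chron.dayname(), — result: Saturday.
I run chron.drift passing n='-42', giving 2139-09-19.
Then chron.spanto passing d='2139-08-04', giving -46.

Answer: 2139-10-31


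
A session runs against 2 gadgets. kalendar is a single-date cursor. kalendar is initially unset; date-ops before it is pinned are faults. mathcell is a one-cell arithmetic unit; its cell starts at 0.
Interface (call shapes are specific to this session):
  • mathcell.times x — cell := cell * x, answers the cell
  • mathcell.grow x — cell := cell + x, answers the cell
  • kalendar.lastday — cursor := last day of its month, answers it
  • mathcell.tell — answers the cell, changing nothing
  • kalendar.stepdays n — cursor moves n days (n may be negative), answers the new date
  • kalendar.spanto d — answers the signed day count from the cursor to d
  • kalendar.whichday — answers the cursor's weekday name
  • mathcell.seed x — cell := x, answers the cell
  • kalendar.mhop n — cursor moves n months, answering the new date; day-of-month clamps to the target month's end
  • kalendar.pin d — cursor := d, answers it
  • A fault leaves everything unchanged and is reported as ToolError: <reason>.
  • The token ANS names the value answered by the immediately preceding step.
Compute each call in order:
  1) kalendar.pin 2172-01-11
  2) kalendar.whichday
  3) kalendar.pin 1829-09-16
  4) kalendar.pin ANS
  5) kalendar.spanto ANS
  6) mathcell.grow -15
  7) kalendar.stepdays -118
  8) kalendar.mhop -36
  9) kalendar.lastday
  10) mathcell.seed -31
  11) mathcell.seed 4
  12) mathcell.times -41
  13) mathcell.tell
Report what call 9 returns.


Answer: 1826-05-31

Derivation:
→ pin(d→2172-01-11)
← 2172-01-11
→ whichday()
← Saturday
→ pin(d→1829-09-16)
← 1829-09-16
→ pin(d→ANS)
← 1829-09-16
→ spanto(d→ANS)
← 0
→ grow(x→-15)
← -15
→ stepdays(n→-118)
← 1829-05-21
→ mhop(n→-36)
← 1826-05-21
→ lastday()
← 1826-05-31
→ seed(x→-31)
← -31
→ seed(x→4)
← 4
→ times(x→-41)
← -164
→ tell()
← -164


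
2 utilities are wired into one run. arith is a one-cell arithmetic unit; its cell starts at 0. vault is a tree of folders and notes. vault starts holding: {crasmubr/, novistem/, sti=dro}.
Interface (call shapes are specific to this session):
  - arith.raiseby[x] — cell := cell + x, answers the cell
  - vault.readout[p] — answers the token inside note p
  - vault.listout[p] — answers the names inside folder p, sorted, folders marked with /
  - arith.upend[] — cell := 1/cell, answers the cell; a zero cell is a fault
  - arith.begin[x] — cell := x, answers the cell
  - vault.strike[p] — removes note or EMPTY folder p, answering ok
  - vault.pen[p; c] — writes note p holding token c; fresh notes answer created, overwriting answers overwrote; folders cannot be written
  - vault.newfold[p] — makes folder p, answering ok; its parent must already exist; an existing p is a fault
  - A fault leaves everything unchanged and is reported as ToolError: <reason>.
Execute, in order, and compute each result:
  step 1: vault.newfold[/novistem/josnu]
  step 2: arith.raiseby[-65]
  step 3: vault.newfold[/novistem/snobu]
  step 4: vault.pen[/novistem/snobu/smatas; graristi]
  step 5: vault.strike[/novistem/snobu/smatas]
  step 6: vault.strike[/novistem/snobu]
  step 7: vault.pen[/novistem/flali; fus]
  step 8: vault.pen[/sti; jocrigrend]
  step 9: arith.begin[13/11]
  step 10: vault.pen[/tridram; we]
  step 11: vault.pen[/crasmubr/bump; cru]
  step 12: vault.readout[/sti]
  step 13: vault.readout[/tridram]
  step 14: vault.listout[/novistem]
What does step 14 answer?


% vault.newfold(p→/novistem/josnu) -> ok
% arith.raiseby(x→-65) -> -65
% vault.newfold(p→/novistem/snobu) -> ok
% vault.pen(p→/novistem/snobu/smatas, c→graristi) -> created
% vault.strike(p→/novistem/snobu/smatas) -> ok
% vault.strike(p→/novistem/snobu) -> ok
% vault.pen(p→/novistem/flali, c→fus) -> created
% vault.pen(p→/sti, c→jocrigrend) -> overwrote
% arith.begin(x→13/11) -> 13/11
% vault.pen(p→/tridram, c→we) -> created
% vault.pen(p→/crasmubr/bump, c→cru) -> created
% vault.readout(p→/sti) -> jocrigrend
% vault.readout(p→/tridram) -> we
% vault.listout(p→/novistem) -> [flali, josnu/]

Answer: [flali, josnu/]


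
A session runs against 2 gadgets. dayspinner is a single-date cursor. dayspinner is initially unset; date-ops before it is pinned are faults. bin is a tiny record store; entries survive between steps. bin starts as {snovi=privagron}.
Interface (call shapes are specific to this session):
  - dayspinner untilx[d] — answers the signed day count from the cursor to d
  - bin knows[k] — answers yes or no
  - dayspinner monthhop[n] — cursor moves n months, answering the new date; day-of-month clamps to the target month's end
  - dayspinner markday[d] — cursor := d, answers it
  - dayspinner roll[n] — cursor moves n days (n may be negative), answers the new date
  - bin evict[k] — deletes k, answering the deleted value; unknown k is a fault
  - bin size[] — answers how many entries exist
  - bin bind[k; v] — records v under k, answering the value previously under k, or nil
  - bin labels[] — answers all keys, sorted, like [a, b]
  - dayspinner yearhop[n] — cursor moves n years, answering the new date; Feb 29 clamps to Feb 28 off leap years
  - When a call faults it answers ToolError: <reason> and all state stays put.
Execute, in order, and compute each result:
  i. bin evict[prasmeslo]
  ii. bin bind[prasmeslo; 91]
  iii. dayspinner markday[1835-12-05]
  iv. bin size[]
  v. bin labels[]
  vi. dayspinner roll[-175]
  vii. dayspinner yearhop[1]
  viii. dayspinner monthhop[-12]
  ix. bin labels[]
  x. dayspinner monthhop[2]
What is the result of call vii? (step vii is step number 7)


Invoking bin evict passing k: prasmeslo, giving ToolError: no such key prasmeslo.
Then bin bind passing k: prasmeslo, v: 91, — result: nil.
Then dayspinner markday passing d: 1835-12-05, and see 1835-12-05.
I use bin size(), yielding 2.
Invoking bin labels, and observe [prasmeslo, snovi].
I try dayspinner roll passing n: -175, giving 1835-06-13.
Then dayspinner yearhop passing n: 1: 1836-06-13.
I use dayspinner monthhop passing n: -12, and get 1835-06-13.
Invoking bin labels, — result: [prasmeslo, snovi].
I run dayspinner monthhop passing n: 2: 1835-08-13.

Answer: 1836-06-13
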